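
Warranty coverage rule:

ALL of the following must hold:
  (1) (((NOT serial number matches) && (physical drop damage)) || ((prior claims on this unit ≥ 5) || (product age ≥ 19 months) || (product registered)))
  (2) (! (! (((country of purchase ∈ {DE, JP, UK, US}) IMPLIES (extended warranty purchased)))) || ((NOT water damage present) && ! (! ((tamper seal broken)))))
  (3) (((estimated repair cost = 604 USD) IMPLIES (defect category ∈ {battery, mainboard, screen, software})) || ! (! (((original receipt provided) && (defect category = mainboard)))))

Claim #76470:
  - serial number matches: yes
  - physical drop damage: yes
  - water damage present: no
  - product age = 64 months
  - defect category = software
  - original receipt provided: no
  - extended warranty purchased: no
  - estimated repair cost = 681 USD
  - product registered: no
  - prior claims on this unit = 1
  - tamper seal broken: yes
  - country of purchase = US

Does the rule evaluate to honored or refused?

Honored

Atomic conditions:
  NOT serial number matches: yes → false
  physical drop damage: yes → true
  prior claims on this unit ≥ 5: 1 ≥ 5 is false
  product age ≥ 19 months: 64 ≥ 19 is true
  product registered: no → false
  country of purchase ∈ {DE, JP, UK, US}: US is in the set → true
  extended warranty purchased: no → false
  NOT water damage present: no → true
  tamper seal broken: yes → true
  estimated repair cost = 604 USD: 681 == 604 is false
  defect category ∈ {battery, mainboard, screen, software}: software is in the set → true
  original receipt provided: no → false
  defect category = mainboard: software == mainboard is false
Combine:
[1.1] false AND true = false
[1.2] false OR true OR false = true
[1] false OR true = true
[2.1.1.1] true → false = false
[2.1.1] NOT false = true
[2.1] NOT true = false
[2.2.2.1] NOT true = false
[2.2.2] NOT false = true
[2.2] true AND true = true
[2] false OR true = true
[3.1] false → true (antecedent false ⇒ implication holds) = true
[3.2.1.1] false AND false = false
[3.2.1] NOT false = true
[3.2] NOT true = false
[3] true OR false = true
[root] true AND true AND true = true
Overall: true → honored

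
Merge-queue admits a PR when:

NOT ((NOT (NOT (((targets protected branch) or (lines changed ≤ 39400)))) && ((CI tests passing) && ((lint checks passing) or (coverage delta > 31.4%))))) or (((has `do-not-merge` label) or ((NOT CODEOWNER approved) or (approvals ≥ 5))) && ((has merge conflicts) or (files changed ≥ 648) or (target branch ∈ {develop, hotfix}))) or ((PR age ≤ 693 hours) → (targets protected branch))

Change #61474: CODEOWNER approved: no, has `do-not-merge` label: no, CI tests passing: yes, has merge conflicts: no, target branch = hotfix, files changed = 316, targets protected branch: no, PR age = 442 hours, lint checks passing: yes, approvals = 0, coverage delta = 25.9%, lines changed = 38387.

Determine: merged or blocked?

Atomic conditions:
  targets protected branch: no → false
  lines changed ≤ 39400: 38387 ≤ 39400 is true
  CI tests passing: yes → true
  lint checks passing: yes → true
  coverage delta > 31.4%: 25.9 > 31.4 is false
  has `do-not-merge` label: no → false
  NOT CODEOWNER approved: no → true
  approvals ≥ 5: 0 ≥ 5 is false
  has merge conflicts: no → false
  files changed ≥ 648: 316 ≥ 648 is false
  target branch ∈ {develop, hotfix}: hotfix is in the set → true
  PR age ≤ 693 hours: 442 ≤ 693 is true
Combine:
[1.1.1.1.1] false OR true = true
[1.1.1.1] NOT true = false
[1.1.1] NOT false = true
[1.1.2.2] true OR false = true
[1.1.2] true AND true = true
[1.1] true AND true = true
[1] NOT true = false
[2.1.2] true OR false = true
[2.1] false OR true = true
[2.2] false OR false OR true = true
[2] true AND true = true
[3] true → false = false
[root] false OR true OR false = true
Overall: true → merged

Merged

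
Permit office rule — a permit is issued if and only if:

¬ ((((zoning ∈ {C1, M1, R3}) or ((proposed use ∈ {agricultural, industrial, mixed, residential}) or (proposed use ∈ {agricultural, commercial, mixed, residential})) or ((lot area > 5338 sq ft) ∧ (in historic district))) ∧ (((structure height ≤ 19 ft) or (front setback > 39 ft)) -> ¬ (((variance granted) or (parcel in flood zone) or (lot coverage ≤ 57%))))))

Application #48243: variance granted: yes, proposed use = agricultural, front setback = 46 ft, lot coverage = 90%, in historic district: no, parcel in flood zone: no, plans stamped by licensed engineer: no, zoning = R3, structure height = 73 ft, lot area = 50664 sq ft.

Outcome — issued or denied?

Issued

Atomic conditions:
  zoning ∈ {C1, M1, R3}: R3 is in the set → true
  proposed use ∈ {agricultural, industrial, mixed, residential}: agricultural is in the set → true
  proposed use ∈ {agricultural, commercial, mixed, residential}: agricultural is in the set → true
  lot area > 5338 sq ft: 50664 > 5338 is true
  in historic district: no → false
  structure height ≤ 19 ft: 73 ≤ 19 is false
  front setback > 39 ft: 46 > 39 is true
  variance granted: yes → true
  parcel in flood zone: no → false
  lot coverage ≤ 57%: 90 ≤ 57 is false
Combine:
[1.1.2] true OR true = true
[1.1.3] true AND false = false
[1.1] true OR true OR false = true
[1.2.1] false OR true = true
[1.2.2.1] true OR false OR false = true
[1.2.2] NOT true = false
[1.2] true → false = false
[1] true AND false = false
[root] NOT false = true
Overall: true → issued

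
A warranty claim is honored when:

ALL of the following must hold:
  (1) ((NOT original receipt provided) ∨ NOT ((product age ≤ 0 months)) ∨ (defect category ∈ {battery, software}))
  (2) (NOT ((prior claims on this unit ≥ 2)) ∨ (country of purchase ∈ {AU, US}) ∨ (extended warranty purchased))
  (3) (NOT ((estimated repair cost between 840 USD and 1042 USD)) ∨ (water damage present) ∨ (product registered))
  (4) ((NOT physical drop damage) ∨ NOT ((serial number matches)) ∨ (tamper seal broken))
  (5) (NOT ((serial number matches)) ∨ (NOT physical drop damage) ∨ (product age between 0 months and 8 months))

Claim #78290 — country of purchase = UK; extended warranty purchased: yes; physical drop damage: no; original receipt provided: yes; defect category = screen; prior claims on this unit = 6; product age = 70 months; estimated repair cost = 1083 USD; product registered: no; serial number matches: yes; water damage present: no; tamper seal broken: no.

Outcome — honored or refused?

Atomic conditions:
  NOT original receipt provided: yes → false
  product age ≤ 0 months: 70 ≤ 0 is false
  defect category ∈ {battery, software}: screen is not in the set → false
  prior claims on this unit ≥ 2: 6 ≥ 2 is true
  country of purchase ∈ {AU, US}: UK is not in the set → false
  extended warranty purchased: yes → true
  estimated repair cost between 840 USD and 1042 USD: 1083 in [840, 1042] is false
  water damage present: no → false
  product registered: no → false
  NOT physical drop damage: no → true
  serial number matches: yes → true
  tamper seal broken: no → false
  product age between 0 months and 8 months: 70 in [0, 8] is false
Combine:
[1.2] NOT false = true
[1] false OR true OR false = true
[2.1] NOT true = false
[2] false OR false OR true = true
[3.1] NOT false = true
[3] true OR false OR false = true
[4.2] NOT true = false
[4] true OR false OR false = true
[5.1] NOT true = false
[5] false OR true OR false = true
[root] true AND true AND true AND true AND true = true
Overall: true → honored

Honored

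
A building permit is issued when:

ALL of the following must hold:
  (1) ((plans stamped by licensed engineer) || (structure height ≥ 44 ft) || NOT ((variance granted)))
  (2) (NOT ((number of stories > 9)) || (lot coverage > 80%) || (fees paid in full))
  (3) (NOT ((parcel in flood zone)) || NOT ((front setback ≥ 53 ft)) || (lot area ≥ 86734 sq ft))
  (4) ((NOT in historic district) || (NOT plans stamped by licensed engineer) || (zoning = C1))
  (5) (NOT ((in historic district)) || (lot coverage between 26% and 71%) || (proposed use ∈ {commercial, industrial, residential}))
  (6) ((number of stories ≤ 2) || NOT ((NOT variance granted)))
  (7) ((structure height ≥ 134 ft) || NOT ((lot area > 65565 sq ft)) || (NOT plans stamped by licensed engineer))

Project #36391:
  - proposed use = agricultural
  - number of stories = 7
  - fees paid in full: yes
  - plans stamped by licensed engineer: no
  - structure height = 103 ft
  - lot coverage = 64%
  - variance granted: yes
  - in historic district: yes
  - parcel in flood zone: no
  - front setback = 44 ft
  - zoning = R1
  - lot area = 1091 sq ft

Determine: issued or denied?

Atomic conditions:
  plans stamped by licensed engineer: no → false
  structure height ≥ 44 ft: 103 ≥ 44 is true
  variance granted: yes → true
  number of stories > 9: 7 > 9 is false
  lot coverage > 80%: 64 > 80 is false
  fees paid in full: yes → true
  parcel in flood zone: no → false
  front setback ≥ 53 ft: 44 ≥ 53 is false
  lot area ≥ 86734 sq ft: 1091 ≥ 86734 is false
  NOT in historic district: yes → false
  NOT plans stamped by licensed engineer: no → true
  zoning = C1: R1 == C1 is false
  in historic district: yes → true
  lot coverage between 26% and 71%: 64 in [26, 71] is true
  proposed use ∈ {commercial, industrial, residential}: agricultural is not in the set → false
  number of stories ≤ 2: 7 ≤ 2 is false
  NOT variance granted: yes → false
  structure height ≥ 134 ft: 103 ≥ 134 is false
  lot area > 65565 sq ft: 1091 > 65565 is false
Combine:
[1.3] NOT true = false
[1] false OR true OR false = true
[2.1] NOT false = true
[2] true OR false OR true = true
[3.1] NOT false = true
[3.2] NOT false = true
[3] true OR true OR false = true
[4] false OR true OR false = true
[5.1] NOT true = false
[5] false OR true OR false = true
[6.2] NOT false = true
[6] false OR true = true
[7.2] NOT false = true
[7] false OR true OR true = true
[root] true AND true AND true AND true AND true AND true AND true = true
Overall: true → issued

Issued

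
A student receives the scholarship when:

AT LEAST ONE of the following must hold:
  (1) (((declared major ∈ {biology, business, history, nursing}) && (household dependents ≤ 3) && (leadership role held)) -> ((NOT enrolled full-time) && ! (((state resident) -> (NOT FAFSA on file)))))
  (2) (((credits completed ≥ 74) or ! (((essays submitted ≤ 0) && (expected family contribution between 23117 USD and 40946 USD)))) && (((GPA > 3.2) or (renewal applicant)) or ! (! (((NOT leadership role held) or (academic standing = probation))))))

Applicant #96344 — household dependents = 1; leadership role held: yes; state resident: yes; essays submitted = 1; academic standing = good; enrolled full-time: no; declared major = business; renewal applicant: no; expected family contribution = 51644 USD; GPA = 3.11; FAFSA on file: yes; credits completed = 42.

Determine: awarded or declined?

Atomic conditions:
  declared major ∈ {biology, business, history, nursing}: business is in the set → true
  household dependents ≤ 3: 1 ≤ 3 is true
  leadership role held: yes → true
  NOT enrolled full-time: no → true
  state resident: yes → true
  NOT FAFSA on file: yes → false
  credits completed ≥ 74: 42 ≥ 74 is false
  essays submitted ≤ 0: 1 ≤ 0 is false
  expected family contribution between 23117 USD and 40946 USD: 51644 in [23117, 40946] is false
  GPA > 3.2: 3.11 > 3.2 is false
  renewal applicant: no → false
  NOT leadership role held: yes → false
  academic standing = probation: good == probation is false
Combine:
[1.1] true AND true AND true = true
[1.2.2.1] true → false = false
[1.2.2] NOT false = true
[1.2] true AND true = true
[1] true → true = true
[2.1.2.1] false AND false = false
[2.1.2] NOT false = true
[2.1] false OR true = true
[2.2.1] false OR false = false
[2.2.2.1.1] false OR false = false
[2.2.2.1] NOT false = true
[2.2.2] NOT true = false
[2.2] false OR false = false
[2] true AND false = false
[root] true OR false = true
Overall: true → awarded

Awarded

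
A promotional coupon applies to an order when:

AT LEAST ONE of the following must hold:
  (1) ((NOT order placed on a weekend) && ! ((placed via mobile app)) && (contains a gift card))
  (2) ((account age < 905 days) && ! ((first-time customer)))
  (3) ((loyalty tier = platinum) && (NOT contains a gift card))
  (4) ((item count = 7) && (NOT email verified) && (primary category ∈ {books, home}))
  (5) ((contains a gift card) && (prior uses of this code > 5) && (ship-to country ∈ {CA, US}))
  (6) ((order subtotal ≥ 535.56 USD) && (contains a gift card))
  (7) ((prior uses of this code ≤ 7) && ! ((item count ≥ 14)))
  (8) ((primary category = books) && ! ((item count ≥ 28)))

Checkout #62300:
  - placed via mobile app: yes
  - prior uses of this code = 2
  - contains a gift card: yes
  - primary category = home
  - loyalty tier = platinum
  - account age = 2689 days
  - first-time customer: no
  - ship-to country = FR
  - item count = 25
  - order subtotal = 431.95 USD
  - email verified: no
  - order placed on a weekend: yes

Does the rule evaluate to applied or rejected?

Rejected

Atomic conditions:
  NOT order placed on a weekend: yes → false
  placed via mobile app: yes → true
  contains a gift card: yes → true
  account age < 905 days: 2689 < 905 is false
  first-time customer: no → false
  loyalty tier = platinum: platinum == platinum is true
  NOT contains a gift card: yes → false
  item count = 7: 25 == 7 is false
  NOT email verified: no → true
  primary category ∈ {books, home}: home is in the set → true
  prior uses of this code > 5: 2 > 5 is false
  ship-to country ∈ {CA, US}: FR is not in the set → false
  order subtotal ≥ 535.56 USD: 431.95 ≥ 535.56 is false
  prior uses of this code ≤ 7: 2 ≤ 7 is true
  item count ≥ 14: 25 ≥ 14 is true
  primary category = books: home == books is false
  item count ≥ 28: 25 ≥ 28 is false
Combine:
[1.2] NOT true = false
[1] false AND false AND true = false
[2.2] NOT false = true
[2] false AND true = false
[3] true AND false = false
[4] false AND true AND true = false
[5] true AND false AND false = false
[6] false AND true = false
[7.2] NOT true = false
[7] true AND false = false
[8.2] NOT false = true
[8] false AND true = false
[root] false OR false OR false OR false OR false OR false OR false OR false = false
Overall: false → rejected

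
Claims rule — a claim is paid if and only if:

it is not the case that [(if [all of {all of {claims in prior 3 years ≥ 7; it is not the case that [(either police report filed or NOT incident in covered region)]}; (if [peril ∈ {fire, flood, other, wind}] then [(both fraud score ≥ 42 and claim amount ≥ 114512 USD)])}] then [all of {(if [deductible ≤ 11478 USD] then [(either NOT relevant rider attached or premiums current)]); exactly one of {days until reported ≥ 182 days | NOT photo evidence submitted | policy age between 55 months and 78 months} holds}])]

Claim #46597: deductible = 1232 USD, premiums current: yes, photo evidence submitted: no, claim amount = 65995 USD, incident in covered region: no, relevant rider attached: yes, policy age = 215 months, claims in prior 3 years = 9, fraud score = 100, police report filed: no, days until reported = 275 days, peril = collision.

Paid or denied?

Atomic conditions:
  claims in prior 3 years ≥ 7: 9 ≥ 7 is true
  police report filed: no → false
  NOT incident in covered region: no → true
  peril ∈ {fire, flood, other, wind}: collision is not in the set → false
  fraud score ≥ 42: 100 ≥ 42 is true
  claim amount ≥ 114512 USD: 65995 ≥ 114512 is false
  deductible ≤ 11478 USD: 1232 ≤ 11478 is true
  NOT relevant rider attached: yes → false
  premiums current: yes → true
  days until reported ≥ 182 days: 275 ≥ 182 is true
  NOT photo evidence submitted: no → true
  policy age between 55 months and 78 months: 215 in [55, 78] is false
Combine:
[1.1.1.2.1] false OR true = true
[1.1.1.2] NOT true = false
[1.1.1] true AND false = false
[1.1.2.2] true AND false = false
[1.1.2] false → false (antecedent false ⇒ implication holds) = true
[1.1] false AND true = false
[1.2.1.2] false OR true = true
[1.2.1] true → true = true
[1.2.2] exactly-one(true, true, false) = false
[1.2] true AND false = false
[1] false → false (antecedent false ⇒ implication holds) = true
[root] NOT true = false
Overall: false → denied

Denied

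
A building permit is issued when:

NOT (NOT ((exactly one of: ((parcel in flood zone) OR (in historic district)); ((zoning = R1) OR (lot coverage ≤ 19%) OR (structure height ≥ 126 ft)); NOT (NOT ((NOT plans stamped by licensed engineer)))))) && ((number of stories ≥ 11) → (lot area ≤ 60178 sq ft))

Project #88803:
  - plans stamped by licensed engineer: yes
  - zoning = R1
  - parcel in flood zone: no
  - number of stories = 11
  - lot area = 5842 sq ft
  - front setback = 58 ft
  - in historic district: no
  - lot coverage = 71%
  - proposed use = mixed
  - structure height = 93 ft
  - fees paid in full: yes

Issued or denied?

Atomic conditions:
  parcel in flood zone: no → false
  in historic district: no → false
  zoning = R1: R1 == R1 is true
  lot coverage ≤ 19%: 71 ≤ 19 is false
  structure height ≥ 126 ft: 93 ≥ 126 is false
  NOT plans stamped by licensed engineer: yes → false
  number of stories ≥ 11: 11 ≥ 11 is true
  lot area ≤ 60178 sq ft: 5842 ≤ 60178 is true
Combine:
[1.1.1.1] false OR false = false
[1.1.1.2] true OR false OR false = true
[1.1.1.3.1] NOT false = true
[1.1.1.3] NOT true = false
[1.1.1] exactly-one(false, true, false) = true
[1.1] NOT true = false
[1] NOT false = true
[2] true → true = true
[root] true AND true = true
Overall: true → issued

Issued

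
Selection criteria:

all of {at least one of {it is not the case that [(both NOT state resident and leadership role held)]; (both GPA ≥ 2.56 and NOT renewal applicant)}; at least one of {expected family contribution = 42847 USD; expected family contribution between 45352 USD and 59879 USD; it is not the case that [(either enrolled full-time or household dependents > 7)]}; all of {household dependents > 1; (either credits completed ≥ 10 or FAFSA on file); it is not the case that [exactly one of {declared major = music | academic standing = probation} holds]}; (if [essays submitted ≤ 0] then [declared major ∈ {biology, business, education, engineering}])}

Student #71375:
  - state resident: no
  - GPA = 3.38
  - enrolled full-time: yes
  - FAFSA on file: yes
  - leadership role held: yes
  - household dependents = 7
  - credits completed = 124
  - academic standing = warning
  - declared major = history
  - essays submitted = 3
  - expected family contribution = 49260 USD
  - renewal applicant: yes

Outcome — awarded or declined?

Declined

Atomic conditions:
  NOT state resident: no → true
  leadership role held: yes → true
  GPA ≥ 2.56: 3.38 ≥ 2.56 is true
  NOT renewal applicant: yes → false
  expected family contribution = 42847 USD: 49260 == 42847 is false
  expected family contribution between 45352 USD and 59879 USD: 49260 in [45352, 59879] is true
  enrolled full-time: yes → true
  household dependents > 7: 7 > 7 is false
  household dependents > 1: 7 > 1 is true
  credits completed ≥ 10: 124 ≥ 10 is true
  FAFSA on file: yes → true
  declared major = music: history == music is false
  academic standing = probation: warning == probation is false
  essays submitted ≤ 0: 3 ≤ 0 is false
  declared major ∈ {biology, business, education, engineering}: history is not in the set → false
Combine:
[1.1.1] true AND true = true
[1.1] NOT true = false
[1.2] true AND false = false
[1] false OR false = false
[2.3.1] true OR false = true
[2.3] NOT true = false
[2] false OR true OR false = true
[3.2] true OR true = true
[3.3.1] exactly-one(false, false) = false
[3.3] NOT false = true
[3] true AND true AND true = true
[4] false → false (antecedent false ⇒ implication holds) = true
[root] false AND true AND true AND true = false
Overall: false → declined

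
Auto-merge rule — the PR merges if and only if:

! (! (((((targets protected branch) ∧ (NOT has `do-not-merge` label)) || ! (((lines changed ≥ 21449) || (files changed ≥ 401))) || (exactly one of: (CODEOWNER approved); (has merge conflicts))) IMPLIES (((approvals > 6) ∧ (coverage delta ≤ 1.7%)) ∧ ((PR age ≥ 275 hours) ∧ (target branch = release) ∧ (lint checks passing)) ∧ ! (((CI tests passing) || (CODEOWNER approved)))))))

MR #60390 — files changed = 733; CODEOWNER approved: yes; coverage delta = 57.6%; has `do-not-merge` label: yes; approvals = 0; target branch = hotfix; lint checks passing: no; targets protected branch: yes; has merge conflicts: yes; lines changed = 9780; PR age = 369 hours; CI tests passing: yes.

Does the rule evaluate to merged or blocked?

Atomic conditions:
  targets protected branch: yes → true
  NOT has `do-not-merge` label: yes → false
  lines changed ≥ 21449: 9780 ≥ 21449 is false
  files changed ≥ 401: 733 ≥ 401 is true
  CODEOWNER approved: yes → true
  has merge conflicts: yes → true
  approvals > 6: 0 > 6 is false
  coverage delta ≤ 1.7%: 57.6 ≤ 1.7 is false
  PR age ≥ 275 hours: 369 ≥ 275 is true
  target branch = release: hotfix == release is false
  lint checks passing: no → false
  CI tests passing: yes → true
Combine:
[1.1.1.1] true AND false = false
[1.1.1.2.1] false OR true = true
[1.1.1.2] NOT true = false
[1.1.1.3] exactly-one(true, true) = false
[1.1.1] false OR false OR false = false
[1.1.2.1] false AND false = false
[1.1.2.2] true AND false AND false = false
[1.1.2.3.1] true OR true = true
[1.1.2.3] NOT true = false
[1.1.2] false AND false AND false = false
[1.1] false → false (antecedent false ⇒ implication holds) = true
[1] NOT true = false
[root] NOT false = true
Overall: true → merged

Merged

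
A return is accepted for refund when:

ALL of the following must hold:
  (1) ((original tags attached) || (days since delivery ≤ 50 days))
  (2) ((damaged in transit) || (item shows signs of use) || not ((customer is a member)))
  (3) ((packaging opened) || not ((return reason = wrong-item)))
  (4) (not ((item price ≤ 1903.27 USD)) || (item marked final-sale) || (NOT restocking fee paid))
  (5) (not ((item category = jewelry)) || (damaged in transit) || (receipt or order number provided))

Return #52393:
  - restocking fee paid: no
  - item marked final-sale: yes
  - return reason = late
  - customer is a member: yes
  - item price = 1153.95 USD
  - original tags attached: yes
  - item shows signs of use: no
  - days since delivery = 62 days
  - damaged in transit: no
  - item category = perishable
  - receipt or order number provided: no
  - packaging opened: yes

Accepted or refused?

Atomic conditions:
  original tags attached: yes → true
  days since delivery ≤ 50 days: 62 ≤ 50 is false
  damaged in transit: no → false
  item shows signs of use: no → false
  customer is a member: yes → true
  packaging opened: yes → true
  return reason = wrong-item: late == wrong-item is false
  item price ≤ 1903.27 USD: 1153.95 ≤ 1903.27 is true
  item marked final-sale: yes → true
  NOT restocking fee paid: no → true
  item category = jewelry: perishable == jewelry is false
  receipt or order number provided: no → false
Combine:
[1] true OR false = true
[2.3] NOT true = false
[2] false OR false OR false = false
[3.2] NOT false = true
[3] true OR true = true
[4.1] NOT true = false
[4] false OR true OR true = true
[5.1] NOT false = true
[5] true OR false OR false = true
[root] true AND false AND true AND true AND true = false
Overall: false → refused

Refused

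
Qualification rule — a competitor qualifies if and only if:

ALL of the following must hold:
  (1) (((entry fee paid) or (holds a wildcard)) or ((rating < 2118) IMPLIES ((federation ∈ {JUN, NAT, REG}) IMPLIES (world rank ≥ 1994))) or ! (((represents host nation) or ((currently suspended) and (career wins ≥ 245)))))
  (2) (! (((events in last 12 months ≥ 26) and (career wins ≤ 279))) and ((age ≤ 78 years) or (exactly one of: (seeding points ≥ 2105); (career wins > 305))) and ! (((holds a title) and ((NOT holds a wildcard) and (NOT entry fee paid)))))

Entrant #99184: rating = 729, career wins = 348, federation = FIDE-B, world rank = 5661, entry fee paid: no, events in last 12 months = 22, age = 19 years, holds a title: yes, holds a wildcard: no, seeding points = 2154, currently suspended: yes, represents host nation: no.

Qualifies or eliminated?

Eliminated

Atomic conditions:
  entry fee paid: no → false
  holds a wildcard: no → false
  rating < 2118: 729 < 2118 is true
  federation ∈ {JUN, NAT, REG}: FIDE-B is not in the set → false
  world rank ≥ 1994: 5661 ≥ 1994 is true
  represents host nation: no → false
  currently suspended: yes → true
  career wins ≥ 245: 348 ≥ 245 is true
  events in last 12 months ≥ 26: 22 ≥ 26 is false
  career wins ≤ 279: 348 ≤ 279 is false
  age ≤ 78 years: 19 ≤ 78 is true
  seeding points ≥ 2105: 2154 ≥ 2105 is true
  career wins > 305: 348 > 305 is true
  holds a title: yes → true
  NOT holds a wildcard: no → true
  NOT entry fee paid: no → true
Combine:
[1.1] false OR false = false
[1.2.2] false → true (antecedent false ⇒ implication holds) = true
[1.2] true → true = true
[1.3.1.2] true AND true = true
[1.3.1] false OR true = true
[1.3] NOT true = false
[1] false OR true OR false = true
[2.1.1] false AND false = false
[2.1] NOT false = true
[2.2.2] exactly-one(true, true) = false
[2.2] true OR false = true
[2.3.1.2] true AND true = true
[2.3.1] true AND true = true
[2.3] NOT true = false
[2] true AND true AND false = false
[root] true AND false = false
Overall: false → eliminated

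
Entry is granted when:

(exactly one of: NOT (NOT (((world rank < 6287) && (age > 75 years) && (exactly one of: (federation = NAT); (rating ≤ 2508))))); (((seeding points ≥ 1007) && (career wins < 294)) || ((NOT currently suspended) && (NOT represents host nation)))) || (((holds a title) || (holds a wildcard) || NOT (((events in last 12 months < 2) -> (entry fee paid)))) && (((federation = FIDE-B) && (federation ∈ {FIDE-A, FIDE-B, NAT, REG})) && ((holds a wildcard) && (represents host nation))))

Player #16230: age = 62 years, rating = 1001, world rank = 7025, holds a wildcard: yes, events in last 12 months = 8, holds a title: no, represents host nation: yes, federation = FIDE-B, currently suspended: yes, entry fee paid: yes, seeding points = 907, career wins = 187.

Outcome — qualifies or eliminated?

Qualifies

Atomic conditions:
  world rank < 6287: 7025 < 6287 is false
  age > 75 years: 62 > 75 is false
  federation = NAT: FIDE-B == NAT is false
  rating ≤ 2508: 1001 ≤ 2508 is true
  seeding points ≥ 1007: 907 ≥ 1007 is false
  career wins < 294: 187 < 294 is true
  NOT currently suspended: yes → false
  NOT represents host nation: yes → false
  holds a title: no → false
  holds a wildcard: yes → true
  events in last 12 months < 2: 8 < 2 is false
  entry fee paid: yes → true
  federation = FIDE-B: FIDE-B == FIDE-B is true
  federation ∈ {FIDE-A, FIDE-B, NAT, REG}: FIDE-B is in the set → true
  represents host nation: yes → true
Combine:
[1.1.1.1.3] exactly-one(false, true) = true
[1.1.1.1] false AND false AND true = false
[1.1.1] NOT false = true
[1.1] NOT true = false
[1.2.1] false AND true = false
[1.2.2] false AND false = false
[1.2] false OR false = false
[1] exactly-one(false, false) = false
[2.1.3.1] false → true (antecedent false ⇒ implication holds) = true
[2.1.3] NOT true = false
[2.1] false OR true OR false = true
[2.2.1] true AND true = true
[2.2.2] true AND true = true
[2.2] true AND true = true
[2] true AND true = true
[root] false OR true = true
Overall: true → qualifies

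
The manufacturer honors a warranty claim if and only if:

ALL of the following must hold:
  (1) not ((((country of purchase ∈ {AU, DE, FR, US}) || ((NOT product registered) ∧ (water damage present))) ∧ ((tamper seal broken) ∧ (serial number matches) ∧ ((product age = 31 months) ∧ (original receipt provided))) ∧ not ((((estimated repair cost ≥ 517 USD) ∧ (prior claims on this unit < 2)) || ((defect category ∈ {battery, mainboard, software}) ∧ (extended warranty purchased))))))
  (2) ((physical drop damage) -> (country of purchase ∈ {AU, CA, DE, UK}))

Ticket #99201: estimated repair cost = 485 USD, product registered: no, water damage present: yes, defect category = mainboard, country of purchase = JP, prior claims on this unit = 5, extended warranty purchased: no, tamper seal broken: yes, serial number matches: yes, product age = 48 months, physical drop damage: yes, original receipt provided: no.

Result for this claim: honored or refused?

Refused

Atomic conditions:
  country of purchase ∈ {AU, DE, FR, US}: JP is not in the set → false
  NOT product registered: no → true
  water damage present: yes → true
  tamper seal broken: yes → true
  serial number matches: yes → true
  product age = 31 months: 48 == 31 is false
  original receipt provided: no → false
  estimated repair cost ≥ 517 USD: 485 ≥ 517 is false
  prior claims on this unit < 2: 5 < 2 is false
  defect category ∈ {battery, mainboard, software}: mainboard is in the set → true
  extended warranty purchased: no → false
  physical drop damage: yes → true
  country of purchase ∈ {AU, CA, DE, UK}: JP is not in the set → false
Combine:
[1.1.1.2] true AND true = true
[1.1.1] false OR true = true
[1.1.2.3] false AND false = false
[1.1.2] true AND true AND false = false
[1.1.3.1.1] false AND false = false
[1.1.3.1.2] true AND false = false
[1.1.3.1] false OR false = false
[1.1.3] NOT false = true
[1.1] true AND false AND true = false
[1] NOT false = true
[2] true → false = false
[root] true AND false = false
Overall: false → refused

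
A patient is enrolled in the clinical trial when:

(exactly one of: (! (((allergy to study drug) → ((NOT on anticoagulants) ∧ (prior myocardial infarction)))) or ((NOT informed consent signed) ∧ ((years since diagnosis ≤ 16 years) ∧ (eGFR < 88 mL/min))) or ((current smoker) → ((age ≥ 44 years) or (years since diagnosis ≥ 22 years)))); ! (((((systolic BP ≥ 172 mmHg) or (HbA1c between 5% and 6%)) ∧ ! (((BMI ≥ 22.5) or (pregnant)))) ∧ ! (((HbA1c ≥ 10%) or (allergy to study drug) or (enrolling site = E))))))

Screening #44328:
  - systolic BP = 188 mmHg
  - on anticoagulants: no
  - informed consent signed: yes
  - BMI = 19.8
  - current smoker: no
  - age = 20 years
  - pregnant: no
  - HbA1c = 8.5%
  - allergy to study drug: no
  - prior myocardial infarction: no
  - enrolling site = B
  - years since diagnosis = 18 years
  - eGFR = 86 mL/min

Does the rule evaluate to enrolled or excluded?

Enrolled

Atomic conditions:
  allergy to study drug: no → false
  NOT on anticoagulants: no → true
  prior myocardial infarction: no → false
  NOT informed consent signed: yes → false
  years since diagnosis ≤ 16 years: 18 ≤ 16 is false
  eGFR < 88 mL/min: 86 < 88 is true
  current smoker: no → false
  age ≥ 44 years: 20 ≥ 44 is false
  years since diagnosis ≥ 22 years: 18 ≥ 22 is false
  systolic BP ≥ 172 mmHg: 188 ≥ 172 is true
  HbA1c between 5% and 6%: 8.5 in [5, 6] is false
  BMI ≥ 22.5: 19.8 ≥ 22.5 is false
  pregnant: no → false
  HbA1c ≥ 10%: 8.5 ≥ 10 is false
  enrolling site = E: B == E is false
Combine:
[1.1.1.2] true AND false = false
[1.1.1] false → false (antecedent false ⇒ implication holds) = true
[1.1] NOT true = false
[1.2.2] false AND true = false
[1.2] false AND false = false
[1.3.2] false OR false = false
[1.3] false → false (antecedent false ⇒ implication holds) = true
[1] false OR false OR true = true
[2.1.1.1] true OR false = true
[2.1.1.2.1] false OR false = false
[2.1.1.2] NOT false = true
[2.1.1] true AND true = true
[2.1.2.1] false OR false OR false = false
[2.1.2] NOT false = true
[2.1] true AND true = true
[2] NOT true = false
[root] exactly-one(true, false) = true
Overall: true → enrolled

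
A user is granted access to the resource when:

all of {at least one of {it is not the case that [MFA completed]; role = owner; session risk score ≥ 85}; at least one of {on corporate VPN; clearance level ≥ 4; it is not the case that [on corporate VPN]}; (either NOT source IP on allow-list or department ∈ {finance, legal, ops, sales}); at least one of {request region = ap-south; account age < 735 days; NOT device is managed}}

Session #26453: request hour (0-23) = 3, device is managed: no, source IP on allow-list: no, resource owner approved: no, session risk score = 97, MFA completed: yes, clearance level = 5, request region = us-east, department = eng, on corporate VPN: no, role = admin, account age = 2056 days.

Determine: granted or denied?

Granted

Atomic conditions:
  MFA completed: yes → true
  role = owner: admin == owner is false
  session risk score ≥ 85: 97 ≥ 85 is true
  on corporate VPN: no → false
  clearance level ≥ 4: 5 ≥ 4 is true
  NOT source IP on allow-list: no → true
  department ∈ {finance, legal, ops, sales}: eng is not in the set → false
  request region = ap-south: us-east == ap-south is false
  account age < 735 days: 2056 < 735 is false
  NOT device is managed: no → true
Combine:
[1.1] NOT true = false
[1] false OR false OR true = true
[2.3] NOT false = true
[2] false OR true OR true = true
[3] true OR false = true
[4] false OR false OR true = true
[root] true AND true AND true AND true = true
Overall: true → granted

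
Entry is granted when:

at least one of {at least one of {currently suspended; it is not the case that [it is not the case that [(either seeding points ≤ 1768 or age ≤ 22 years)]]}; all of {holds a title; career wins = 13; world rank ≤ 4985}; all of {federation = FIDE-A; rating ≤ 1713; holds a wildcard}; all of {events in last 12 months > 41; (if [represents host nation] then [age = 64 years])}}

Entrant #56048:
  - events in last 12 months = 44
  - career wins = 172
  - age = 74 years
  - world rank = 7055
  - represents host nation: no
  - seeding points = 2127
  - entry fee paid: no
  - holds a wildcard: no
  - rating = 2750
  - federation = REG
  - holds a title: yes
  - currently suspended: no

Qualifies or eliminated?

Atomic conditions:
  currently suspended: no → false
  seeding points ≤ 1768: 2127 ≤ 1768 is false
  age ≤ 22 years: 74 ≤ 22 is false
  holds a title: yes → true
  career wins = 13: 172 == 13 is false
  world rank ≤ 4985: 7055 ≤ 4985 is false
  federation = FIDE-A: REG == FIDE-A is false
  rating ≤ 1713: 2750 ≤ 1713 is false
  holds a wildcard: no → false
  events in last 12 months > 41: 44 > 41 is true
  represents host nation: no → false
  age = 64 years: 74 == 64 is false
Combine:
[1.2.1.1] false OR false = false
[1.2.1] NOT false = true
[1.2] NOT true = false
[1] false OR false = false
[2] true AND false AND false = false
[3] false AND false AND false = false
[4.2] false → false (antecedent false ⇒ implication holds) = true
[4] true AND true = true
[root] false OR false OR false OR true = true
Overall: true → qualifies

Qualifies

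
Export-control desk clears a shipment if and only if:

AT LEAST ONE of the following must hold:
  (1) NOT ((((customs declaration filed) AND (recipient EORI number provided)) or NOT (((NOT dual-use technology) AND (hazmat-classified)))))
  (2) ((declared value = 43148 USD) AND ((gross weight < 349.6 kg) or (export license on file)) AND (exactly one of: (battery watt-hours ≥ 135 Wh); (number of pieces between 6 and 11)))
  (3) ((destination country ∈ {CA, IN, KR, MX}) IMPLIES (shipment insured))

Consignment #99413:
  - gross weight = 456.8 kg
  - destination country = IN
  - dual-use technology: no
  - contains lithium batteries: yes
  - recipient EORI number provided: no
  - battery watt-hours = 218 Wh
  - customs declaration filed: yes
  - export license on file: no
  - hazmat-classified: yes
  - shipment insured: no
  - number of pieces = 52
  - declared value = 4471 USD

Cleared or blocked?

Atomic conditions:
  customs declaration filed: yes → true
  recipient EORI number provided: no → false
  NOT dual-use technology: no → true
  hazmat-classified: yes → true
  declared value = 43148 USD: 4471 == 43148 is false
  gross weight < 349.6 kg: 456.8 < 349.6 is false
  export license on file: no → false
  battery watt-hours ≥ 135 Wh: 218 ≥ 135 is true
  number of pieces between 6 and 11: 52 in [6, 11] is false
  destination country ∈ {CA, IN, KR, MX}: IN is in the set → true
  shipment insured: no → false
Combine:
[1.1.1] true AND false = false
[1.1.2.1] true AND true = true
[1.1.2] NOT true = false
[1.1] false OR false = false
[1] NOT false = true
[2.2] false OR false = false
[2.3] exactly-one(true, false) = true
[2] false AND false AND true = false
[3] true → false = false
[root] true OR false OR false = true
Overall: true → cleared

Cleared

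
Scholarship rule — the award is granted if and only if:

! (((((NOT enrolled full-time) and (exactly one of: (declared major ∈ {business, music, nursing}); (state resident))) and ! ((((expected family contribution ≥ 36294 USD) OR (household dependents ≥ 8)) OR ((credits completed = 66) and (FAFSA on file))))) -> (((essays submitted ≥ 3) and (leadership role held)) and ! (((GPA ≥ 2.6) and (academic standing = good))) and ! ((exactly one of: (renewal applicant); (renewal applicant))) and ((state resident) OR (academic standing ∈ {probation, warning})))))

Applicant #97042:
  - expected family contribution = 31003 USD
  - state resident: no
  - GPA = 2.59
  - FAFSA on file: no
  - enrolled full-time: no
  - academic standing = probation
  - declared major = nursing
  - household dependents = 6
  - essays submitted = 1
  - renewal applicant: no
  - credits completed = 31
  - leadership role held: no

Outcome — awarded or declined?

Awarded

Atomic conditions:
  NOT enrolled full-time: no → true
  declared major ∈ {business, music, nursing}: nursing is in the set → true
  state resident: no → false
  expected family contribution ≥ 36294 USD: 31003 ≥ 36294 is false
  household dependents ≥ 8: 6 ≥ 8 is false
  credits completed = 66: 31 == 66 is false
  FAFSA on file: no → false
  essays submitted ≥ 3: 1 ≥ 3 is false
  leadership role held: no → false
  GPA ≥ 2.6: 2.59 ≥ 2.6 is false
  academic standing = good: probation == good is false
  renewal applicant: no → false
  academic standing ∈ {probation, warning}: probation is in the set → true
Combine:
[1.1.1.2] exactly-one(true, false) = true
[1.1.1] true AND true = true
[1.1.2.1.1] false OR false = false
[1.1.2.1.2] false AND false = false
[1.1.2.1] false OR false = false
[1.1.2] NOT false = true
[1.1] true AND true = true
[1.2.1] false AND false = false
[1.2.2.1] false AND false = false
[1.2.2] NOT false = true
[1.2.3.1] exactly-one(false, false) = false
[1.2.3] NOT false = true
[1.2.4] false OR true = true
[1.2] false AND true AND true AND true = false
[1] true → false = false
[root] NOT false = true
Overall: true → awarded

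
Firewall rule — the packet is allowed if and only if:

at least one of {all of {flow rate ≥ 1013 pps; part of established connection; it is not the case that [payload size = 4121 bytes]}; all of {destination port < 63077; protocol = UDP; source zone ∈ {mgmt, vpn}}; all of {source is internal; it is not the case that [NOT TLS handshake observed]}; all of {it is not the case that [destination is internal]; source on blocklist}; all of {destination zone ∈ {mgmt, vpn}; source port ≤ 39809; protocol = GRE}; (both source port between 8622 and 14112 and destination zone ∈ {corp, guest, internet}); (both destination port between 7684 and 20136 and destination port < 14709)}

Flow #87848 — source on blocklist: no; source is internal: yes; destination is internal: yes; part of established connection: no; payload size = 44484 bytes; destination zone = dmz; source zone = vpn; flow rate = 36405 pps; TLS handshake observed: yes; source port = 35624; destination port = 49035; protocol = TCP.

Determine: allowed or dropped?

Allowed

Atomic conditions:
  flow rate ≥ 1013 pps: 36405 ≥ 1013 is true
  part of established connection: no → false
  payload size = 4121 bytes: 44484 == 4121 is false
  destination port < 63077: 49035 < 63077 is true
  protocol = UDP: TCP == UDP is false
  source zone ∈ {mgmt, vpn}: vpn is in the set → true
  source is internal: yes → true
  NOT TLS handshake observed: yes → false
  destination is internal: yes → true
  source on blocklist: no → false
  destination zone ∈ {mgmt, vpn}: dmz is not in the set → false
  source port ≤ 39809: 35624 ≤ 39809 is true
  protocol = GRE: TCP == GRE is false
  source port between 8622 and 14112: 35624 in [8622, 14112] is false
  destination zone ∈ {corp, guest, internet}: dmz is not in the set → false
  destination port between 7684 and 20136: 49035 in [7684, 20136] is false
  destination port < 14709: 49035 < 14709 is false
Combine:
[1.3] NOT false = true
[1] true AND false AND true = false
[2] true AND false AND true = false
[3.2] NOT false = true
[3] true AND true = true
[4.1] NOT true = false
[4] false AND false = false
[5] false AND true AND false = false
[6] false AND false = false
[7] false AND false = false
[root] false OR false OR true OR false OR false OR false OR false = true
Overall: true → allowed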